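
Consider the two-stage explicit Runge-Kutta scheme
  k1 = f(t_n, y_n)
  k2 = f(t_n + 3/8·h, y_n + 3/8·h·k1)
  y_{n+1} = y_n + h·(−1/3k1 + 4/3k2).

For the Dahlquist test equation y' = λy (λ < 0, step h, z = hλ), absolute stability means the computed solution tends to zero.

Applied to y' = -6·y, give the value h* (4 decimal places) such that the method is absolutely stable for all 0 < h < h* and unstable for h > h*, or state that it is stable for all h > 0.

With y'=λy (z=hλ):
  k1=λy_n ⇒ h·k1=z·y_n;  k2=λ(1+3/8z)y_n ⇒ h·k2=z(1+3/8z)y_n
  y_{n+1}/y_n = 1 − 1/3z + 4/3z(1+3/8z) = 1 + z + 1/2z²
  so R(z) = 1 + z + 1/2z².

Boundary: |R(x)|=1, x<0.
x=-0.31: |R|=0.7380
R=1: x+1/2x²=0 ⇒ x=−2=-2.0000; min R=1−1/(4·1/2)=0.5000>−1
Confirm numerically:
  x=-1.904: |R|=0.90861 <1
  x=-1.470: |R|=0.61045 <1
  x=-1.429: |R|=0.59202 <1
  x=-2.297: |R|=1.34110 >1
  x=-2.238: |R|=1.26632 >1
Interval (-2.0000, 0).

(-2.0000,0); λ=-6 ⇒ h* = (2)/6 = 0.3333.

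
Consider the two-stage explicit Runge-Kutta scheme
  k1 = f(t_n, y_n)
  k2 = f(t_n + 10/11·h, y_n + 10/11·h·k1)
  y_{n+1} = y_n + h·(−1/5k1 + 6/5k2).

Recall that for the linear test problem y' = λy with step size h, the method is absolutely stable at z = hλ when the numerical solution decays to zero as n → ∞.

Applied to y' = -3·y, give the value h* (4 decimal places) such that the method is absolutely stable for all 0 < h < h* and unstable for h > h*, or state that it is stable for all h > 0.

(-0.9167,0); λ=-3 ⇒ h* = (11/12)/3 = 0.3056.

On y'=λy, z=hλ:
  k1=λy_n ⇒ h·k1=z·y_n;  k2=λ(1+10/11z)y_n ⇒ h·k2=z(1+10/11z)y_n
  y_{n+1}/y_n = 1 − 1/5z + 6/5z(1+10/11z) = 1 + z + 12/11z²
  Hence R(z) = 1 + z + 12/11z².

Solve |R(x)|<1 on ℝ⁻.
x=-1.16: |R|=1.3079
R=1: x+12/11x²=0 ⇒ x=−11/12=-0.9167; min R=1−1/(4·12/11)=0.7708>−1
Confirm numerically:
  x=-0.794: |R|=0.89375 <1
  x=-0.768: |R|=0.87544 <1
  x=-0.615: |R|=0.79761 <1
  x=-0.442: |R|=0.77112 <1
  x=-1.322: |R|=1.58456 >1
  x=-1.260: |R|=1.47193 >1
Interval (-0.9167, 0).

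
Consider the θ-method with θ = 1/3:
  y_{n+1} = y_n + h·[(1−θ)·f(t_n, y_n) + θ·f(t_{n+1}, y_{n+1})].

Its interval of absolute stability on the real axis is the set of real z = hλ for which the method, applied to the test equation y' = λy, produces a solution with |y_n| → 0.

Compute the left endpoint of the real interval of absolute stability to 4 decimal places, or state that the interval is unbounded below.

On y'=λy, z=hλ:
  y_{n+1} = y_n + z·[2/3·y_n + 1/3·y_{n+1}] ⇒ (1 − 1/3z)y_{n+1} = (1 + 2/3z)y_n
  R(z) = (1 + 2/3z)/(1 − 1/3z).

Find x<0 with |R(x)|<1.
x=-1.17: |R|=0.1583
R=−1: 1+2/3x = −1+1/3x ⇒ -1/3x=2 ⇒ x=2/(-1/3)=-6.0000
Confirm numerically:
  x=-5.979: |R|=0.99766 <1
  x=-4.687: |R|=0.82919 <1
  x=-4.357: |R|=0.77668 <1
  x=-6.579: |R|=1.06044 >1
  x=-6.395: |R|=1.04204 >1
  x=-6.198: |R|=1.02153 >1
Stable set (-6.0000, 0).

left endpoint -6.0000.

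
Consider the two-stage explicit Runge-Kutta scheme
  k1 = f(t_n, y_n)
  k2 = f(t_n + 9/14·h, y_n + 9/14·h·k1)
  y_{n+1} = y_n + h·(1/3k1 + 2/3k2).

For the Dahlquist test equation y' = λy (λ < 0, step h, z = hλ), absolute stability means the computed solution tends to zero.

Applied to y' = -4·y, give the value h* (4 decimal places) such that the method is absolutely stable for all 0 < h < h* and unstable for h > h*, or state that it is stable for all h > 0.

Test eqn y'=λy, z=hλ:
  k1=λy_n ⇒ h·k1=z·y_n;  k2=λ(1+9/14z)y_n ⇒ h·k2=z(1+9/14z)y_n
  y_{n+1}/y_n = 1 + 1/3z + 2/3z(1+9/14z) = 1 + z + 3/7z²
  so R(z) = 1 + z + 3/7z².

Boundary: |R(x)|=1, x<0.
x=-1.27: |R|=0.4212
R=1: x+3/7x²=0 ⇒ x=−7/3=-2.3333; min R=1−1/(4·3/7)=0.4167>−1
Confirm numerically:
  x=-1.973: |R|=0.69531 <1
  x=-1.807: |R|=0.59239 <1
  x=-1.803: |R|=0.59020 <1
  x=-1.761: |R|=0.56805 <1
  x=-2.794: |R|=1.55162 >1
  x=-2.606: |R|=1.30453 >1
  x=-2.438: |R|=1.10936 >1
Interval (-2.3333, 0).

(-2.3333,0); λ=-4 ⇒ h* = (7/3)/4 = 0.5833.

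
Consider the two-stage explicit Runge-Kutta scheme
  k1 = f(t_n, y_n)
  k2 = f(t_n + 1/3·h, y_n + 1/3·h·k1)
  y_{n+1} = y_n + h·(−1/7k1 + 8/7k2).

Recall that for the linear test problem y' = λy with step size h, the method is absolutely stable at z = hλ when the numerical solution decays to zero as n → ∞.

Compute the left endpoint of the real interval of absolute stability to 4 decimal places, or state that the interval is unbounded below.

Set f=λy, z=hλ:
  k1=λy_n ⇒ h·k1=z·y_n;  k2=λ(1+1/3z)y_n ⇒ h·k2=z(1+1/3z)y_n
  y_{n+1}/y_n = 1 − 1/7z + 8/7z(1+1/3z) = 1 + z + 8/21z²
  Hence R(z) = 1 + z + 8/21z².

Boundary: |R(x)|=1, x<0.
x=-0.72: |R|=0.4775
R=1: x+8/21x²=0 ⇒ x=−21/8=-2.6250; min R=1−1/(4·8/21)=0.3438>−1
Confirm numerically:
  x=-2.546: |R|=0.92338 <1
  x=-1.831: |R|=0.44617 <1
  x=-1.400: |R|=0.34667 <1
  x=-3.080: |R|=1.53387 >1
  x=-2.819: |R|=1.20834 >1
  x=-2.806: |R|=1.19348 >1
Stable set (-2.6250, 0).

z* = -2.6250.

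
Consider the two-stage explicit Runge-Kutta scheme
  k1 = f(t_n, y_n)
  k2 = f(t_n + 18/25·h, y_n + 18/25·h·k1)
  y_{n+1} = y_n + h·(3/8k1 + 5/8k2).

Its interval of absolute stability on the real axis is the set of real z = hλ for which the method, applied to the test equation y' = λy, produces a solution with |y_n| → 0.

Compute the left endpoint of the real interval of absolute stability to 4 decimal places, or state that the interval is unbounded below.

z* = -2.2222.

Set f=λy, z=hλ:
  k1=λy_n ⇒ h·k1=z·y_n;  k2=λ(1+18/25z)y_n ⇒ h·k2=z(1+18/25z)y_n
  y_{n+1}/y_n = 1 + 3/8z + 5/8z(1+18/25z) = 1 + z + 9/20z²
  Hence R(z) = 1 + z + 9/20z².

Boundary: |R(x)|=1, x<0.
x=-1.53: |R|=0.5234
R=1: x+9/20x²=0 ⇒ x=−20/9=-2.2222; min R=1−1/(4·9/20)=0.4444>−1
Confirm numerically:
  x=-2.098: |R|=0.88272 <1
  x=-1.499: |R|=0.51215 <1
  x=-1.413: |R|=0.48546 <1
  x=-1.380: |R|=0.47698 <1
  x=-2.427: |R|=1.22365 >1
  x=-2.408: |R|=1.20131 >1
Interval (-2.2222, 0).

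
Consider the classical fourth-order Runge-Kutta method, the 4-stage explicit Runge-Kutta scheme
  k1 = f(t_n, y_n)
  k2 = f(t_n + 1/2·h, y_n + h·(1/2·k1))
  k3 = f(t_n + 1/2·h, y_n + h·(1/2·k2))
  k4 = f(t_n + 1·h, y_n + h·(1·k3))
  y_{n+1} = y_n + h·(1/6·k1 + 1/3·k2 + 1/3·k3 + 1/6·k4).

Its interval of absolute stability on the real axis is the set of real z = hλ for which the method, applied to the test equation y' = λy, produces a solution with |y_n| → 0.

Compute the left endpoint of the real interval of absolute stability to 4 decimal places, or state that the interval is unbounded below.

z* = -2.7853.

On y'=λy, z=hλ:
  order 4, 4-stage ⇒ R(z)=1+z+z^2/2+z^3/6+z^4/24
  (e.g. R(-0.76)=0.46954, |R|=0.46954)

Need |R(x)|<1, x<0.
x=-0.76: |R|=0.4695
|R(-1.33)|=0.2927 |R(-0.87)|=0.4226 |R(-0.57)|=0.5660
Bisect:
  x_lo=-3.3515 |R|=2.2475  x_hi=-0.3548 |R|=0.7014
  mid=-1.85312 |R|=0.29465 →hi
  mid=-2.60230 |R|=0.75738 →hi
  mid=-2.97689 |R|=1.32944 →lo
  mid=-2.78960 |R|=1.00651 →lo
  mid=-2.69595 |R|=0.87344 →hi
  mid=-2.74277 |R|=0.93776 →hi
  mid=-2.76618 |R|=0.97157 →hi
  mid=-2.77789 |R|=0.98889 →hi
  ...
  [-2.78539,-2.78521] ⇒ x*=-2.7853
So |R|<1 on (-2.7853, 0).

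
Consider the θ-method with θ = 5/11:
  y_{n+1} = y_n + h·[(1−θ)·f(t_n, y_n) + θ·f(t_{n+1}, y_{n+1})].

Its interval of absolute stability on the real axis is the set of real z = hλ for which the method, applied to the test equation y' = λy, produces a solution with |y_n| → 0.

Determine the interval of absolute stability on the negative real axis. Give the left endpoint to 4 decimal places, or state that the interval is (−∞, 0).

On y'=λy, z=hλ:
  y_{n+1} = y_n + z·[6/11·y_n + 5/11·y_{n+1}] ⇒ (1 − 5/11z)y_{n+1} = (1 + 6/11z)y_n
  ⇒ R(z) = (1 + 6/11z)/(1 − 5/11z).

Find x<0 with |R(x)|<1.
x=-1.64: |R|=0.0604
R=−1: 1+6/11x = −1+5/11x ⇒ -1/11x=2 ⇒ x=2/(-1/11)=-22.0000
Confirm numerically:
  x=-15.479: |R|=0.92623 <1
  x=-14.305: |R|=0.90676 <1
  x=-11.121: |R|=0.83666 <1
  x=-22.506: |R|=1.00410 >1
  x=-22.488: |R|=1.00395 >1
  x=-22.038: |R|=1.00031 >1
Stable set (-22.0000, 0).

z∈(-22.0000,0).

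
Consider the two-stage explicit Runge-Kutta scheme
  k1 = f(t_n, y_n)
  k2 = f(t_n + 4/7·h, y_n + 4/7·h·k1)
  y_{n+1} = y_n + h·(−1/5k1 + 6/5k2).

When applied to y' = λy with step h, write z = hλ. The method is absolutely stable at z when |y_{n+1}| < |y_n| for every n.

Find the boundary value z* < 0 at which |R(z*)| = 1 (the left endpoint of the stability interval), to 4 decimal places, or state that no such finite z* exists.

left endpoint -1.4583.

On y'=λy, z=hλ:
  k1=λy_n ⇒ h·k1=z·y_n;  k2=λ(1+4/7z)y_n ⇒ h·k2=z(1+4/7z)y_n
  y_{n+1}/y_n = 1 − 1/5z + 6/5z(1+4/7z) = 1 + z + 24/35z²
  Hence R(z) = 1 + z + 24/35z².

Need |R(x)|<1, x<0.
x=-1.33: |R|=0.8830
R=1: x+24/35x²=0 ⇒ x=−35/24=-1.4583; min R=1−1/(4·24/35)=0.6354>−1
Confirm numerically:
  x=-1.006: |R|=0.68797 <1
  x=-0.855: |R|=0.64627 <1
  x=-0.661: |R|=0.63860 <1
  x=-2.024: |R|=1.78508 >1
  x=-1.669: |R|=1.24110 >1
Stable set (-1.4583, 0).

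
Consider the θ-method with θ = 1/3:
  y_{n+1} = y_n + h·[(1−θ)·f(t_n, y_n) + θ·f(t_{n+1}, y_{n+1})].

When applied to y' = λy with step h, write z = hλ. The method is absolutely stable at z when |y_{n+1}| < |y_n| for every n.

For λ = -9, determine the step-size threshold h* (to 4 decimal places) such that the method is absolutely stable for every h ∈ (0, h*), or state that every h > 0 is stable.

(-6.0000,0); λ=-9 ⇒ h* = (6)/9 = 0.6667.

With y'=λy (z=hλ):
  y_{n+1} = y_n + z·[2/3·y_n + 1/3·y_{n+1}] ⇒ (1 − 1/3z)y_{n+1} = (1 + 2/3z)y_n
  Hence R(z) = (1 + 2/3z)/(1 − 1/3z).

Boundary: |R(x)|=1, x<0.
x=-1.57: |R|=0.0306
R=−1: 1+2/3x = −1+1/3x ⇒ -1/3x=2 ⇒ x=2/(-1/3)=-6.0000
Confirm numerically:
  x=-5.595: |R|=0.95288 <1
  x=-4.492: |R|=0.79872 <1
  x=-3.611: |R|=0.63863 <1
  x=-6.285: |R|=1.03069 >1
  x=-6.126: |R|=1.01381 >1
  x=-6.045: |R|=1.00498 >1
Interval (-6.0000, 0).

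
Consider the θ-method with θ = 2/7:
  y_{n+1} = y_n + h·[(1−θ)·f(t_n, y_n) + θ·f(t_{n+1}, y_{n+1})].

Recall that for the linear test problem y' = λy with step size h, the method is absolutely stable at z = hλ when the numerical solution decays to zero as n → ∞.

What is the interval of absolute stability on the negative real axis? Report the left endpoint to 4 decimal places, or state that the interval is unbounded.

Set f=λy, z=hλ:
  y_{n+1} = y_n + z·[5/7·y_n + 2/7·y_{n+1}] ⇒ (1 − 2/7z)y_{n+1} = (1 + 5/7z)y_n
  ⇒ R(z) = (1 + 5/7z)/(1 − 2/7z).

Need |R(x)|<1, x<0.
x=-0.79: |R|=0.3555
R=−1: 1+5/7x = −1+2/7x ⇒ -3/7x=2 ⇒ x=2/(-3/7)=-4.6667
Confirm numerically:
  x=-4.095: |R|=0.88710 <1
  x=-3.620: |R|=0.77949 <1
  x=-3.119: |R|=0.64927 <1
  x=-5.159: |R|=1.08529 >1
  x=-5.038: |R|=1.06524 >1
  x=-4.749: |R|=1.01497 >1
Stable set (-4.6667, 0).

z∈(-4.6667,0).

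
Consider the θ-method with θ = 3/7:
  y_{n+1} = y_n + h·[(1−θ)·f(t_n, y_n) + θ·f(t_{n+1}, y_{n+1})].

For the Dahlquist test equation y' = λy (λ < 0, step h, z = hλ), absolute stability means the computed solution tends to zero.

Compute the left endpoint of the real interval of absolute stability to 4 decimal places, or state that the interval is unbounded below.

Test eqn y'=λy, z=hλ:
  y_{n+1} = y_n + z·[4/7·y_n + 3/7·y_{n+1}] ⇒ (1 − 3/7z)y_{n+1} = (1 + 4/7z)y_n
  so R(z) = (1 + 4/7z)/(1 − 3/7z).

Find x<0 with |R(x)|<1.
x=-0.75: |R|=0.4324
R=−1: 1+4/7x = −1+3/7x ⇒ -1/7x=2 ⇒ x=2/(-1/7)=-14.0000
Confirm numerically:
  x=-12.022: |R|=0.95407 <1
  x=-7.327: |R|=0.76975 <1
  x=-6.450: |R|=0.71347 <1
  x=-14.357: |R|=1.00713 >1
  x=-14.348: |R|=1.00695 >1
  x=-14.115: |R|=1.00233 >1
Interval (-14.0000, 0).

left endpoint -14.0000.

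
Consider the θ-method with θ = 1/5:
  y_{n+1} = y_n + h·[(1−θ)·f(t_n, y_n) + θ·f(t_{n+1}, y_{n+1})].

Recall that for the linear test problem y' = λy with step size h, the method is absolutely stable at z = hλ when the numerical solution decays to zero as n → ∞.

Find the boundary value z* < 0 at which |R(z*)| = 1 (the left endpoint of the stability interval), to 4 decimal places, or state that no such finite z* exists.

With y'=λy (z=hλ):
  y_{n+1} = y_n + z·[4/5·y_n + 1/5·y_{n+1}] ⇒ (1 − 1/5z)y_{n+1} = (1 + 4/5z)y_n
  ⇒ R(z) = (1 + 4/5z)/(1 − 1/5z).

Need |R(x)|<1, x<0.
x=-1.37: |R|=0.0754
R=−1: 1+4/5x = −1+1/5x ⇒ -3/5x=2 ⇒ x=2/(-3/5)=-3.3333
Confirm numerically:
  x=-2.688: |R|=0.74818 <1
  x=-1.532: |R|=0.17269 <1
  x=-1.512: |R|=0.16093 <1
  x=-1.435: |R|=0.11500 <1
  x=-3.904: |R|=1.19227 >1
  x=-3.823: |R|=1.16650 >1
  x=-3.800: |R|=1.15909 >1
Interval (-3.3333, 0).

left endpoint -3.3333.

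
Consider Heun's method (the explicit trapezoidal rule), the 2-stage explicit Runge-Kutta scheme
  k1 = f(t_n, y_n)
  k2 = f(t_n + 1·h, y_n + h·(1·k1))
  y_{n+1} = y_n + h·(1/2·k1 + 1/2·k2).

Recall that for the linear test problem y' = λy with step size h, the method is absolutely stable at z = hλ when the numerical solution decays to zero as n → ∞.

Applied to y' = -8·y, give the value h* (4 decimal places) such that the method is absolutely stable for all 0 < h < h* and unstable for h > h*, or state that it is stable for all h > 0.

Test eqn y'=λy, z=hλ:
  order 2, 2-stage ⇒ R(z)=1+z+z^2/2
  (e.g. R(-1.78)=0.80420, |R|=0.80420)

Find x<0 with |R(x)|<1.
x=-1.78: |R|=0.8042
|R(-1.98)|=0.9802 |R(-1.7)|=0.7450 |R(-0.64)|=0.5648
Bisect:
  x_lo=-2.3906 |R|=1.4669  x_hi=-0.0622 |R|=0.9397
  mid=-1.22641 |R|=0.52563 →hi
  mid=-1.80851 |R|=0.82684 →hi
  mid=-2.09956 |R|=1.10451 →lo
  mid=-1.95403 |R|=0.95509 →hi
  mid=-2.02679 |R|=1.02715 →lo
  mid=-1.99041 |R|=0.99046 →hi
  mid=-2.00860 |R|=1.00864 →lo
  mid=-1.99951 |R|=0.99951 →hi
  mid=-2.00406 |R|=1.00406 →lo
  ...
  [-2.00008,-1.99993] ⇒ x*=-2.0000
Stable set (-2.0000, 0).

(-2.0000,0); λ=-8 ⇒ h* = 0.2500.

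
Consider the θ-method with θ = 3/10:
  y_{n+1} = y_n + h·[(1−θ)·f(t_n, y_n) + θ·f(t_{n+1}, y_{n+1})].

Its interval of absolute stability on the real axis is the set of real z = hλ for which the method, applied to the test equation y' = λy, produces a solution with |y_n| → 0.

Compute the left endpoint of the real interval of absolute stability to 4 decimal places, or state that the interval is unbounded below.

Test eqn y'=λy, z=hλ:
  y_{n+1} = y_n + z·[7/10·y_n + 3/10·y_{n+1}] ⇒ (1 − 3/10z)y_{n+1} = (1 + 7/10z)y_n
  so R(z) = (1 + 7/10z)/(1 − 3/10z).

Solve |R(x)|<1 on ℝ⁻.
x=-1.21: |R|=0.1123
R=−1: 1+7/10x = −1+3/10x ⇒ -2/5x=2 ⇒ x=2/(-2/5)=-5.0000
Confirm numerically:
  x=-4.570: |R|=0.92746 <1
  x=-3.504: |R|=0.70827 <1
  x=-2.866: |R|=0.54103 <1
  x=-5.476: |R|=1.07204 >1
  x=-5.233: |R|=1.03627 >1
  x=-5.231: |R|=1.03596 >1
Stable set (-5.0000, 0).

z* = -5.0000.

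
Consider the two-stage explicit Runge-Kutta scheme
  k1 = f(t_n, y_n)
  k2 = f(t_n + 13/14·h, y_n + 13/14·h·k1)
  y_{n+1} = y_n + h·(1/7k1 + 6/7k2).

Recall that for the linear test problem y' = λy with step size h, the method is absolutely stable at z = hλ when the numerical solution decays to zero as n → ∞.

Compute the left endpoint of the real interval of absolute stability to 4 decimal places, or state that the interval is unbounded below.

With y'=λy (z=hλ):
  k1=λy_n ⇒ h·k1=z·y_n;  k2=λ(1+13/14z)y_n ⇒ h·k2=z(1+13/14z)y_n
  y_{n+1}/y_n = 1 + 1/7z + 6/7z(1+13/14z) = 1 + z + 39/49z²
  so R(z) = 1 + z + 39/49z².

Need |R(x)|<1, x<0.
x=-1.77: |R|=1.7235
R=1: x+39/49x²=0 ⇒ x=−49/39=-1.2564; min R=1−1/(4·39/49)=0.6859>−1
Confirm numerically:
  x=-1.130: |R|=0.88631 <1
  x=-0.817: |R|=0.71427 <1
  x=-0.722: |R|=0.69290 <1
  x=-1.817: |R|=1.81072 >1
  x=-1.366: |R|=1.11915 >1
So |R|<1 on (-1.2564, 0).

z* = -1.2564.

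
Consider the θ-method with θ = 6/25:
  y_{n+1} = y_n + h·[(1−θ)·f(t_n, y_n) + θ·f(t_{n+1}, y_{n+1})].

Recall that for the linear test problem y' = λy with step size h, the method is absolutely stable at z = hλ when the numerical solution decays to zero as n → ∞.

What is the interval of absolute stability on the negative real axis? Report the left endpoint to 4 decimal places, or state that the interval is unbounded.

z∈(-3.8462,0).

Set f=λy, z=hλ:
  y_{n+1} = y_n + z·[19/25·y_n + 6/25·y_{n+1}] ⇒ (1 − 6/25z)y_{n+1} = (1 + 19/25z)y_n
  ⇒ R(z) = (1 + 19/25z)/(1 − 6/25z).

Boundary: |R(x)|=1, x<0.
x=-1.76: |R|=0.2373
R=−1: 1+19/25x = −1+6/25x ⇒ -13/25x=2 ⇒ x=2/(-13/25)=-3.8462
Confirm numerically:
  x=-2.614: |R|=0.60628 <1
  x=-2.277: |R|=0.47238 <1
  x=-2.210: |R|=0.44407 <1
  x=-1.808: |R|=0.26088 <1
  x=-4.191: |R|=1.08940 >1
  x=-3.967: |R|=1.03219 >1
  x=-3.926: |R|=1.02138 >1
So |R|<1 on (-3.8462, 0).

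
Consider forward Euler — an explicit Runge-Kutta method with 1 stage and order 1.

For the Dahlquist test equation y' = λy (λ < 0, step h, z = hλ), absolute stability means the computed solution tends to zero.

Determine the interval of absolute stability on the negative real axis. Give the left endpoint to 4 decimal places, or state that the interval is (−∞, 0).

(-2.0000, 0).

Set f=λy, z=hλ:
  order 1, 1-stage ⇒ R(z)=1+z
  (e.g. R(-1.57)=-0.57000, |R|=0.57000)

Solve |R(x)|<1 on ℝ⁻.
x=-1.57: |R|=0.5700
|R(-1.48)|=0.4800 |R(-0.66)|=0.3400 |R(-0.54)|=0.4600
Bisect:
  x_lo=-2.6416 |R|=1.6416  x_hi=-0.3485 |R|=0.6515
  mid=-1.49510 |R|=0.49510 →hi
  mid=-2.06837 |R|=1.06837 →lo
  mid=-1.78173 |R|=0.78173 →hi
  mid=-1.92505 |R|=0.92505 →hi
  mid=-1.99671 |R|=0.99671 →hi
  mid=-2.03254 |R|=1.03254 →lo
  mid=-2.01462 |R|=1.01462 →lo
  mid=-2.00567 |R|=1.00567 →lo
  ...
  [-2.00007,-1.99993] ⇒ x*=-2.0000
So |R|<1 on (-2.0000, 0).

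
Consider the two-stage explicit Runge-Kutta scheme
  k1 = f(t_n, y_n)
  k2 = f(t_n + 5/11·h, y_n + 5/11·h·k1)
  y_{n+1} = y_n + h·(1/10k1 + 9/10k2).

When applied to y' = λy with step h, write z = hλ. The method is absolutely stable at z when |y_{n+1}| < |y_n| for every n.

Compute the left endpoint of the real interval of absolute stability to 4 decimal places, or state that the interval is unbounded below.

left endpoint -2.4444.

Set f=λy, z=hλ:
  k1=λy_n ⇒ h·k1=z·y_n;  k2=λ(1+5/11z)y_n ⇒ h·k2=z(1+5/11z)y_n
  y_{n+1}/y_n = 1 + 1/10z + 9/10z(1+5/11z) = 1 + z + 9/22z²
  Hence R(z) = 1 + z + 9/22z².

Boundary: |R(x)|=1, x<0.
x=-1.19: |R|=0.3893
R=1: x+9/22x²=0 ⇒ x=−22/9=-2.4444; min R=1−1/(4·9/22)=0.3889>−1
Confirm numerically:
  x=-1.989: |R|=0.62941 <1
  x=-1.555: |R|=0.43419 <1
  x=-1.159: |R|=0.39052 <1
  x=-1.015: |R|=0.40646 <1
  x=-2.847: |R|=1.46885 >1
  x=-2.569: |R|=1.13090 >1
So |R|<1 on (-2.4444, 0).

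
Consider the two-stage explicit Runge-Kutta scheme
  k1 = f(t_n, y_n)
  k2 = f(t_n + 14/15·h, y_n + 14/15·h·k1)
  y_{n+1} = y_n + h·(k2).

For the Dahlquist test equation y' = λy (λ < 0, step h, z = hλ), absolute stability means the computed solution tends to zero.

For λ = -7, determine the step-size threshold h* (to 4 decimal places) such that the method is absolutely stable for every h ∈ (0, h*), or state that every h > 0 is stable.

With y'=λy (z=hλ):
  k1=λy_n ⇒ h·k1=z·y_n;  k2=λ(1+14/15z)y_n ⇒ h·k2=z(1+14/15z)y_n
  y_{n+1}/y_n = 1 + z(1+14/15z) = 1 + z + 14/15z²
  so R(z) = 1 + z + 14/15z².

Boundary: |R(x)|=1, x<0.
x=-1.55: |R|=1.6923
R=1: x+14/15x²=0 ⇒ x=−15/14=-1.0714; min R=1−1/(4·14/15)=0.7321>−1
Confirm numerically:
  x=-0.746: |R|=0.77341 <1
  x=-0.540: |R|=0.73216 <1
  x=-0.498: |R|=0.73347 <1
  x=-0.491: |R|=0.73401 <1
  x=-1.397: |R|=1.42450 >1
  x=-1.297: |R|=1.27306 >1
  x=-1.164: |R|=1.10057 >1
Stable set (-1.0714, 0).

(-1.0714,0); λ=-7 ⇒ h* = (15/14)/7 = 0.1531.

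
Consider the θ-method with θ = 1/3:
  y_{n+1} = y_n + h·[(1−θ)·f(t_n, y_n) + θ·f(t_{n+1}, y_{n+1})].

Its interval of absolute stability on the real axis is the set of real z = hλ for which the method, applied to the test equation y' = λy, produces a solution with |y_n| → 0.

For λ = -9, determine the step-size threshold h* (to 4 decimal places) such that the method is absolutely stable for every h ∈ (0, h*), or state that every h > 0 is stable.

(-6.0000,0); λ=-9 ⇒ h* = (6)/9 = 0.6667.

On y'=λy, z=hλ:
  y_{n+1} = y_n + z·[2/3·y_n + 1/3·y_{n+1}] ⇒ (1 − 1/3z)y_{n+1} = (1 + 2/3z)y_n
  ⇒ R(z) = (1 + 2/3z)/(1 − 1/3z).

Find x<0 with |R(x)|<1.
x=-1.22: |R|=0.1327
R=−1: 1+2/3x = −1+1/3x ⇒ -1/3x=2 ⇒ x=2/(-1/3)=-6.0000
Confirm numerically:
  x=-4.543: |R|=0.80684 <1
  x=-3.775: |R|=0.67159 <1
  x=-3.152: |R|=0.53706 <1
  x=-2.444: |R|=0.34680 <1
  x=-6.288: |R|=1.03101 >1
  x=-6.208: |R|=1.02259 >1
  x=-6.191: |R|=1.02078 >1
So |R|<1 on (-6.0000, 0).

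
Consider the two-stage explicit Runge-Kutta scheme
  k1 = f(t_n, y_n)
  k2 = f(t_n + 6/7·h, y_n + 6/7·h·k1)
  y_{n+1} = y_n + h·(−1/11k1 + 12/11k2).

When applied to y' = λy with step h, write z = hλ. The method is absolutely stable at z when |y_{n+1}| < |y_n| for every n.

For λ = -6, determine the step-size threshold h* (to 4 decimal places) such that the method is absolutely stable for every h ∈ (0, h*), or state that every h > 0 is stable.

On y'=λy, z=hλ:
  k1=λy_n ⇒ h·k1=z·y_n;  k2=λ(1+6/7z)y_n ⇒ h·k2=z(1+6/7z)y_n
  y_{n+1}/y_n = 1 − 1/11z + 12/11z(1+6/7z) = 1 + z + 72/77z²
  R(z) = 1 + z + 72/77z².

Boundary: |R(x)|=1, x<0.
x=-1.32: |R|=1.3093
R=1: x+72/77x²=0 ⇒ x=−77/72=-1.0694; min R=1−1/(4·72/77)=0.7326>−1
Confirm numerically:
  x=-1.030: |R|=0.96201 <1
  x=-0.614: |R|=0.73852 <1
  x=-0.592: |R|=0.73571 <1
  x=-0.478: |R|=0.73565 <1
  x=-1.199: |R|=1.14525 >1
  x=-1.131: |R|=1.06510 >1
Stable set (-1.0694, 0).

(-1.0694,0); λ=-6 ⇒ h* = (77/72)/6 = 0.1782.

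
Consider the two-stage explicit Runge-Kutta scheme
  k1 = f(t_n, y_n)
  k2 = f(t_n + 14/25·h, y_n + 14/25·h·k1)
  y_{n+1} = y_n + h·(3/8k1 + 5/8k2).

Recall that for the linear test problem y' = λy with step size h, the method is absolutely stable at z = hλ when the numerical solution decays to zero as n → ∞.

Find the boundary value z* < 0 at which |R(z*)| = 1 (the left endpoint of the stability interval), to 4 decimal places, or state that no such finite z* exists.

left endpoint -2.8571.

On y'=λy, z=hλ:
  k1=λy_n ⇒ h·k1=z·y_n;  k2=λ(1+14/25z)y_n ⇒ h·k2=z(1+14/25z)y_n
  y_{n+1}/y_n = 1 + 3/8z + 5/8z(1+14/25z) = 1 + z + 7/20z²
  R(z) = 1 + z + 7/20z².

Boundary: |R(x)|=1, x<0.
x=-0.3: |R|=0.7315
R=1: x+7/20x²=0 ⇒ x=−20/7=-2.8571; min R=1−1/(4·7/20)=0.2857>−1
Confirm numerically:
  x=-1.647: |R|=0.30241 <1
  x=-1.627: |R|=0.29950 <1
  x=-1.200: |R|=0.30400 <1
  x=-3.436: |R|=1.69613 >1
  x=-3.134: |R|=1.30368 >1
Interval (-2.8571, 0).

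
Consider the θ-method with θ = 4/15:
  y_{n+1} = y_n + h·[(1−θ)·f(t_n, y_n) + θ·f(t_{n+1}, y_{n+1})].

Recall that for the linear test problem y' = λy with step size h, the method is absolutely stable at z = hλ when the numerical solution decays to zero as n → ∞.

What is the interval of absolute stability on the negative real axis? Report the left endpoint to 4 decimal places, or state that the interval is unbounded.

With y'=λy (z=hλ):
  y_{n+1} = y_n + z·[11/15·y_n + 4/15·y_{n+1}] ⇒ (1 − 4/15z)y_{n+1} = (1 + 11/15z)y_n
  ⇒ R(z) = (1 + 11/15z)/(1 − 4/15z).

Boundary: |R(x)|=1, x<0.
x=-0.91: |R|=0.2677
R=−1: 1+11/15x = −1+4/15x ⇒ -7/15x=2 ⇒ x=2/(-7/15)=-4.2857
Confirm numerically:
  x=-4.003: |R|=0.93619 <1
  x=-3.942: |R|=0.92180 <1
  x=-3.083: |R|=0.69197 <1
  x=-4.863: |R|=1.11729 >1
  x=-4.499: |R|=1.04525 >1
Stable set (-4.2857, 0).

(-4.2857, 0).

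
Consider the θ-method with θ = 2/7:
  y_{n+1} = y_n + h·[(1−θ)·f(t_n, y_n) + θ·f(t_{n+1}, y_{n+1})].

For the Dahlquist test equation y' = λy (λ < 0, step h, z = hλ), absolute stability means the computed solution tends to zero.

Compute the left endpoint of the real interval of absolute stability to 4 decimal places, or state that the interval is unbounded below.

Set f=λy, z=hλ:
  y_{n+1} = y_n + z·[5/7·y_n + 2/7·y_{n+1}] ⇒ (1 − 2/7z)y_{n+1} = (1 + 5/7z)y_n
  R(z) = (1 + 5/7z)/(1 − 2/7z).

Find x<0 with |R(x)|<1.
x=-1.44: |R|=0.0202
R=−1: 1+5/7x = −1+2/7x ⇒ -3/7x=2 ⇒ x=2/(-3/7)=-4.6667
Confirm numerically:
  x=-4.187: |R|=0.90640 <1
  x=-3.608: |R|=0.77659 <1
  x=-2.583: |R|=0.48619 <1
  x=-5.245: |R|=1.09920 >1
  x=-5.128: |R|=1.08020 >1
  x=-4.717: |R|=1.00919 >1
Interval (-4.6667, 0).

z* = -4.6667.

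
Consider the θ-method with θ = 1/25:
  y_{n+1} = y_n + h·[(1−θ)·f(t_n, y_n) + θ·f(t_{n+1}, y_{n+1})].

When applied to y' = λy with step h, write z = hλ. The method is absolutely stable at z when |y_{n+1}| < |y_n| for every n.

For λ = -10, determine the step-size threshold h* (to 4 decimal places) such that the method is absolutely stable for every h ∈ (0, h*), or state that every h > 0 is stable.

Set f=λy, z=hλ:
  y_{n+1} = y_n + z·[24/25·y_n + 1/25·y_{n+1}] ⇒ (1 − 1/25z)y_{n+1} = (1 + 24/25z)y_n
  so R(z) = (1 + 24/25z)/(1 − 1/25z).

Boundary: |R(x)|=1, x<0.
x=-0.64: |R|=0.3760
R=−1: 1+24/25x = −1+1/25x ⇒ -23/25x=2 ⇒ x=2/(-23/25)=-2.1739
Confirm numerically:
  x=-1.967: |R|=0.82353 <1
  x=-1.779: |R|=0.66082 <1
  x=-1.526: |R|=0.43821 <1
  x=-1.523: |R|=0.43555 <1
  x=-2.516: |R|=1.28594 >1
  x=-2.434: |R|=1.21805 >1
  x=-2.304: |R|=1.10958 >1
So |R|<1 on (-2.1739, 0).

(-2.1739,0); λ=-10 ⇒ h* = (50/23)/10 = 0.2174.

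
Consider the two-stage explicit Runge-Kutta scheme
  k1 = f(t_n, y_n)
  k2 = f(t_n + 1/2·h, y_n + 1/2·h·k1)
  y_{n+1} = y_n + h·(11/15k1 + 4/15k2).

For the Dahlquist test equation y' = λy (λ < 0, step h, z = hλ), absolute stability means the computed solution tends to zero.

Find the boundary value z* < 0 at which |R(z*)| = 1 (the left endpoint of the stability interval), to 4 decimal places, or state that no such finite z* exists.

With y'=λy (z=hλ):
  k1=λy_n ⇒ h·k1=z·y_n;  k2=λ(1+1/2z)y_n ⇒ h·k2=z(1+1/2z)y_n
  y_{n+1}/y_n = 1 + 11/15z + 4/15z(1+1/2z) = 1 + z + 2/15z²
  R(z) = 1 + z + 2/15z².

Boundary: |R(x)|=1, x<0.
x=-0.88: |R|=0.2233
R=1: x+2/15x²=0 ⇒ x=−15/2=-7.5000; min R=1−1/(4·2/15)=-0.8750>−1
Confirm numerically:
  x=-6.242: |R|=0.04699 <1
  x=-5.872: |R|=0.27462 <1
  x=-3.368: |R|=0.85554 <1
  x=-3.103: |R|=0.81919 <1
  x=-7.781: |R|=1.29153 >1
  x=-7.704: |R|=1.20955 >1
  x=-7.525: |R|=1.02508 >1
Interval (-7.5000, 0).

z* = -7.5000.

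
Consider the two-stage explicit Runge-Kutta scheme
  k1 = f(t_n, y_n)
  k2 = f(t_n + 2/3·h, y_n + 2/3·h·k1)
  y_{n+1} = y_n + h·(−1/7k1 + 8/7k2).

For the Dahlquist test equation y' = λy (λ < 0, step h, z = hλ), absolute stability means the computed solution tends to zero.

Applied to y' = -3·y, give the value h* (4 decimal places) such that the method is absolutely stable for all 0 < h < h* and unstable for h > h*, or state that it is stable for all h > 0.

(-1.3125,0); λ=-3 ⇒ h* = (21/16)/3 = 0.4375.

On y'=λy, z=hλ:
  k1=λy_n ⇒ h·k1=z·y_n;  k2=λ(1+2/3z)y_n ⇒ h·k2=z(1+2/3z)y_n
  y_{n+1}/y_n = 1 − 1/7z + 8/7z(1+2/3z) = 1 + z + 16/21z²
  so R(z) = 1 + z + 16/21z².

Boundary: |R(x)|=1, x<0.
x=-0.51: |R|=0.6882
R=1: x+16/21x²=0 ⇒ x=−21/16=-1.3125; min R=1−1/(4·16/21)=0.6719>−1
Confirm numerically:
  x=-1.255: |R|=0.94502 <1
  x=-1.222: |R|=0.91574 <1
  x=-0.625: |R|=0.67262 <1
  x=-1.636: |R|=1.40324 >1
  x=-1.404: |R|=1.09788 >1
Interval (-1.3125, 0).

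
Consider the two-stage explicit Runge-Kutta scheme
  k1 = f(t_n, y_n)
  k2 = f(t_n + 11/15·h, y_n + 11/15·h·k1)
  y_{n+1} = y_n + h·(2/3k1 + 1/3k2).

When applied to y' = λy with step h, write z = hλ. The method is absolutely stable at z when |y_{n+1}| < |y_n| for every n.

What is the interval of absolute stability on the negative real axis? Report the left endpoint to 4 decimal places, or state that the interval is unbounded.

(-4.0909, 0).

Test eqn y'=λy, z=hλ:
  k1=λy_n ⇒ h·k1=z·y_n;  k2=λ(1+11/15z)y_n ⇒ h·k2=z(1+11/15z)y_n
  y_{n+1}/y_n = 1 + 2/3z + 1/3z(1+11/15z) = 1 + z + 11/45z²
  ⇒ R(z) = 1 + z + 11/45z².

Find x<0 with |R(x)|<1.
x=-1.4: |R|=0.0791
R=1: x+11/45x²=0 ⇒ x=−45/11=-4.0909; min R=1−1/(4·11/45)=-0.0227>−1
Confirm numerically:
  x=-3.875: |R|=0.79549 <1
  x=-2.357: |R|=0.00100 <1
  x=-2.056: |R|=0.02270 <1
  x=-4.561: |R|=1.52411 >1
  x=-4.505: |R|=1.45601 >1
Stable set (-4.0909, 0).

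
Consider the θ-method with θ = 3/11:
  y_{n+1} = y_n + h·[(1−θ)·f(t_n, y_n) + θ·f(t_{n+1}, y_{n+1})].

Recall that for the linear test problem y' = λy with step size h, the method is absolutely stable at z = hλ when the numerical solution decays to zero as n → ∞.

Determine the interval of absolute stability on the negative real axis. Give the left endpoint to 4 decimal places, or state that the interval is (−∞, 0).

With y'=λy (z=hλ):
  y_{n+1} = y_n + z·[8/11·y_n + 3/11·y_{n+1}] ⇒ (1 − 3/11z)y_{n+1} = (1 + 8/11z)y_n
  R(z) = (1 + 8/11z)/(1 − 3/11z).

Solve |R(x)|<1 on ℝ⁻.
x=-0.93: |R|=0.2582
R=−1: 1+8/11x = −1+3/11x ⇒ -5/11x=2 ⇒ x=2/(-5/11)=-4.4000
Confirm numerically:
  x=-3.804: |R|=0.86704 <1
  x=-2.860: |R|=0.60674 <1
  x=-2.559: |R|=0.50715 <1
  x=-4.758: |R|=1.07082 >1
  x=-4.755: |R|=1.07026 >1
So |R|<1 on (-4.4000, 0).

(-4.4000, 0).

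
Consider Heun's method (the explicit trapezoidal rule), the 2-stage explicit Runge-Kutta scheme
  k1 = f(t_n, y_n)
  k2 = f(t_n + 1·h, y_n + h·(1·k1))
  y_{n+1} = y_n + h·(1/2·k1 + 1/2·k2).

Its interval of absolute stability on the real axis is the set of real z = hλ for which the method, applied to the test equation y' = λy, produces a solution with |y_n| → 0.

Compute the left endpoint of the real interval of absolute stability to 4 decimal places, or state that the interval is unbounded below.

left endpoint -2.0000.

Test eqn y'=λy, z=hλ:
  order 2, 2-stage ⇒ R(z)=1+z+z^2/2
  (e.g. R(-0.33)=0.72445, |R|=0.72445)

Solve |R(x)|<1 on ℝ⁻.
x=-0.33: |R|=0.7245
|R(-1.82)|=0.8362 |R(-1.26)|=0.5338 |R(-1.11)|=0.5060
Bisect:
  x_lo=-2.3398 |R|=1.3976  x_hi=-0.3872 |R|=0.6877
  mid=-1.36353 |R|=0.56608 →hi
  mid=-1.85168 |R|=0.86268 →hi
  mid=-2.09575 |R|=1.10033 →lo
  mid=-1.97371 |R|=0.97406 →hi
  mid=-2.03473 |R|=1.03533 →lo
  mid=-2.00422 |R|=1.00423 →lo
  mid=-1.98897 |R|=0.98903 →hi
  ...
  [-2.00005,-1.99993] ⇒ x*=-2.0000
Interval (-2.0000, 0).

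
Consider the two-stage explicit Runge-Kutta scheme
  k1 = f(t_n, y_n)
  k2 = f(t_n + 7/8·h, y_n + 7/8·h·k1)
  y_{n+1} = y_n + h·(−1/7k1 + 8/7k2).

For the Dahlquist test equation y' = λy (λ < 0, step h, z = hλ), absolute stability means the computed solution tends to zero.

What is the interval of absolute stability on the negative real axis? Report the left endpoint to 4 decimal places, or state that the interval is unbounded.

Set f=λy, z=hλ:
  k1=λy_n ⇒ h·k1=z·y_n;  k2=λ(1+7/8z)y_n ⇒ h·k2=z(1+7/8z)y_n
  y_{n+1}/y_n = 1 − 1/7z + 8/7z(1+7/8z) = 1 + z + z²
  Hence R(z) = 1 + z + z².

Solve |R(x)|<1 on ℝ⁻.
x=-1.39: |R|=1.5421
R=1: x+1x²=0 ⇒ x=−1=-1.0000; min R=1−1/(4·1)=0.7500>−1
Confirm numerically:
  x=-0.859: |R|=0.87888 <1
  x=-0.545: |R|=0.75202 <1
  x=-0.510: |R|=0.75010 <1
  x=-1.490: |R|=1.73010 >1
  x=-1.242: |R|=1.30056 >1
Interval (-1.0000, 0).

(-1.0000, 0).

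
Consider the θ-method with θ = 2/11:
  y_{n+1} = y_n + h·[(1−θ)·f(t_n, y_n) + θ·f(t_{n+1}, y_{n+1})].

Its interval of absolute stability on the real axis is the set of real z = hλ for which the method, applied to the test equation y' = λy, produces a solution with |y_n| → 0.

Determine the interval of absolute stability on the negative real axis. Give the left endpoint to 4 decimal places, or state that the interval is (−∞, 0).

On y'=λy, z=hλ:
  y_{n+1} = y_n + z·[9/11·y_n + 2/11·y_{n+1}] ⇒ (1 − 2/11z)y_{n+1} = (1 + 9/11z)y_n
  ⇒ R(z) = (1 + 9/11z)/(1 − 2/11z).

Solve |R(x)|<1 on ℝ⁻.
x=-0.46: |R|=0.5755
R=−1: 1+9/11x = −1+2/11x ⇒ -7/11x=2 ⇒ x=2/(-7/11)=-3.1429
Confirm numerically:
  x=-2.626: |R|=0.77738 <1
  x=-1.919: |R|=0.42263 <1
  x=-1.878: |R|=0.39997 <1
  x=-1.703: |R|=0.30036 <1
  x=-3.643: |R|=1.19146 >1
  x=-3.596: |R|=1.17436 >1
So |R|<1 on (-3.1429, 0).

(-3.1429, 0).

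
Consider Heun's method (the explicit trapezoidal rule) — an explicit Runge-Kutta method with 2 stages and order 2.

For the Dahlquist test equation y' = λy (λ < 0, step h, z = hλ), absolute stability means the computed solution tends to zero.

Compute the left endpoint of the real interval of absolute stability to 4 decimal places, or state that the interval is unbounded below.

With y'=λy (z=hλ):
  order 2, 2-stage ⇒ R(z)=1+z+z^2/2
  (e.g. R(-1.77)=0.79645, |R|=0.79645)

Need |R(x)|<1, x<0.
x=-1.77: |R|=0.7964
|R(-2.04)|=1.0408 |R(-1.25)|=0.5312 |R(-0.53)|=0.6104
Bisect:
  x_lo=-2.4509 |R|=1.5526  x_hi=-0.2555 |R|=0.7771
  mid=-1.35323 |R|=0.56239 →hi
  mid=-1.90208 |R|=0.90687 →hi
  mid=-2.17650 |R|=1.19208 →lo
  mid=-2.03929 |R|=1.04006 →lo
  mid=-1.97068 |R|=0.97111 →hi
  mid=-2.00499 |R|=1.00500 →lo
  mid=-1.98784 |R|=0.98791 →hi
  mid=-1.99641 |R|=0.99642 →hi
  mid=-2.00070 |R|=1.00070 →lo
  mid=-1.99856 |R|=0.99856 →hi
  ...
  [-2.00003,-1.99990] ⇒ x*=-2.0000
So |R|<1 on (-2.0000, 0).

left endpoint -2.0000.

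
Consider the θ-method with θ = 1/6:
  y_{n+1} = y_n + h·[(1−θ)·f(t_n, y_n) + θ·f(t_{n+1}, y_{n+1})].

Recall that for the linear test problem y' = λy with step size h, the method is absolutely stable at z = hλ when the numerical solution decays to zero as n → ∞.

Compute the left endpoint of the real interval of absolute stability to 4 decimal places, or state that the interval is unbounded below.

left endpoint -3.0000.

With y'=λy (z=hλ):
  y_{n+1} = y_n + z·[5/6·y_n + 1/6·y_{n+1}] ⇒ (1 − 1/6z)y_{n+1} = (1 + 5/6z)y_n
  ⇒ R(z) = (1 + 5/6z)/(1 − 1/6z).

Find x<0 with |R(x)|<1.
x=-0.31: |R|=0.7052
R=−1: 1+5/6x = −1+1/6x ⇒ -2/3x=2 ⇒ x=2/(-2/3)=-3.0000
Confirm numerically:
  x=-2.751: |R|=0.88618 <1
  x=-1.970: |R|=0.48306 <1
  x=-1.532: |R|=0.22039 <1
  x=-3.560: |R|=1.23431 >1
  x=-3.135: |R|=1.05911 >1
So |R|<1 on (-3.0000, 0).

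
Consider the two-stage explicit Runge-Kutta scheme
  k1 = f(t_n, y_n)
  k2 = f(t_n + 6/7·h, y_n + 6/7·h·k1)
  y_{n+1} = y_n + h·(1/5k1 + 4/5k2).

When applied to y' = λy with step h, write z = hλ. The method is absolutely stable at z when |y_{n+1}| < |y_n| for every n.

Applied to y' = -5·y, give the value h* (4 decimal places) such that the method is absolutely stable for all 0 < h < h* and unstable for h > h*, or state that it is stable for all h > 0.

With y'=λy (z=hλ):
  k1=λy_n ⇒ h·k1=z·y_n;  k2=λ(1+6/7z)y_n ⇒ h·k2=z(1+6/7z)y_n
  y_{n+1}/y_n = 1 + 1/5z + 4/5z(1+6/7z) = 1 + z + 24/35z²
  Hence R(z) = 1 + z + 24/35z².

Boundary: |R(x)|=1, x<0.
x=-1.04: |R|=0.7017
R=1: x+24/35x²=0 ⇒ x=−35/24=-1.4583; min R=1−1/(4·24/35)=0.6354>−1
Confirm numerically:
  x=-1.127: |R|=0.74395 <1
  x=-1.082: |R|=0.72078 <1
  x=-1.010: |R|=0.68950 <1
  x=-0.631: |R|=0.64202 <1
  x=-1.949: |R|=1.65575 >1
  x=-1.943: |R|=1.64574 >1
  x=-1.713: |R|=1.29914 >1
Interval (-1.4583, 0).

(-1.4583,0); λ=-5 ⇒ h* = (35/24)/5 = 0.2917.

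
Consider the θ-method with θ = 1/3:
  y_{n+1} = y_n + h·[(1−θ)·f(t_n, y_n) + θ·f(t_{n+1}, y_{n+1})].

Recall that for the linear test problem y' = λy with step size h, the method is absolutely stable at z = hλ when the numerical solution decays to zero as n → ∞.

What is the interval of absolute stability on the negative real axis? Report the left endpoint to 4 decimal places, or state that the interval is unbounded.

(-6.0000, 0).

With y'=λy (z=hλ):
  y_{n+1} = y_n + z·[2/3·y_n + 1/3·y_{n+1}] ⇒ (1 − 1/3z)y_{n+1} = (1 + 2/3z)y_n
  so R(z) = (1 + 2/3z)/(1 − 1/3z).

Find x<0 with |R(x)|<1.
x=-1.45: |R|=0.0225
R=−1: 1+2/3x = −1+1/3x ⇒ -1/3x=2 ⇒ x=2/(-1/3)=-6.0000
Confirm numerically:
  x=-5.977: |R|=0.99744 <1
  x=-5.338: |R|=0.92060 <1
  x=-4.361: |R|=0.77734 <1
  x=-3.740: |R|=0.66469 <1
  x=-6.360: |R|=1.03846 >1
  x=-6.137: |R|=1.01499 >1
So |R|<1 on (-6.0000, 0).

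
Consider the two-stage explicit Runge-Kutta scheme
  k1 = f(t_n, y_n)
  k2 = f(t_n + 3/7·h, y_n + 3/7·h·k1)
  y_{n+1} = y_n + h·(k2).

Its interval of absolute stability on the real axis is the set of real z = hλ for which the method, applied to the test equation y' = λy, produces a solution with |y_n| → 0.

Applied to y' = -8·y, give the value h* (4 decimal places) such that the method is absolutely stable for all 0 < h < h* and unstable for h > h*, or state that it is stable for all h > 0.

(-2.3333,0); λ=-8 ⇒ h* = (7/3)/8 = 0.2917.

Test eqn y'=λy, z=hλ:
  k1=λy_n ⇒ h·k1=z·y_n;  k2=λ(1+3/7z)y_n ⇒ h·k2=z(1+3/7z)y_n
  y_{n+1}/y_n = 1 + z(1+3/7z) = 1 + z + 3/7z²
  Hence R(z) = 1 + z + 3/7z².

Find x<0 with |R(x)|<1.
x=-1.12: |R|=0.4176
R=1: x+3/7x²=0 ⇒ x=−7/3=-2.3333; min R=1−1/(4·3/7)=0.4167>−1
Confirm numerically:
  x=-2.096: |R|=0.78681 <1
  x=-1.984: |R|=0.70297 <1
  x=-1.643: |R|=0.51391 <1
  x=-1.573: |R|=0.48743 <1
  x=-2.427: |R|=1.09743 >1
  x=-2.421: |R|=1.09096 >1
  x=-2.397: |R|=1.06540 >1
So |R|<1 on (-2.3333, 0).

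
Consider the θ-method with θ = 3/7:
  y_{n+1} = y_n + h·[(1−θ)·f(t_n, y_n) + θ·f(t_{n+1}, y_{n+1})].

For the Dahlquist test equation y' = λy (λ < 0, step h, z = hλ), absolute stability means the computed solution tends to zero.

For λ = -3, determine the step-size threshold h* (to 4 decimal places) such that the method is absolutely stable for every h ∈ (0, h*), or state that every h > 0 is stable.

On y'=λy, z=hλ:
  y_{n+1} = y_n + z·[4/7·y_n + 3/7·y_{n+1}] ⇒ (1 − 3/7z)y_{n+1} = (1 + 4/7z)y_n
  ⇒ R(z) = (1 + 4/7z)/(1 − 3/7z).

Find x<0 with |R(x)|<1.
x=-1.14: |R|=0.2342
R=−1: 1+4/7x = −1+3/7x ⇒ -1/7x=2 ⇒ x=2/(-1/7)=-14.0000
Confirm numerically:
  x=-11.434: |R|=0.93787 <1
  x=-7.971: |R|=0.80497 <1
  x=-7.845: |R|=0.79843 <1
  x=-14.075: |R|=1.00152 >1
  x=-14.054: |R|=1.00110 >1
So |R|<1 on (-14.0000, 0).

(-14.0000,0); λ=-3 ⇒ h* = (14)/3 = 4.6667.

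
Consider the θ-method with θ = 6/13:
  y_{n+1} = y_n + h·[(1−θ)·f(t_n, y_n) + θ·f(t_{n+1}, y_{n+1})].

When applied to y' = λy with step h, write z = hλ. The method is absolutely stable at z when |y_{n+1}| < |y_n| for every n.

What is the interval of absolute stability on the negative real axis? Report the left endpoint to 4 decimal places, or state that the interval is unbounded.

Set f=λy, z=hλ:
  y_{n+1} = y_n + z·[7/13·y_n + 6/13·y_{n+1}] ⇒ (1 − 6/13z)y_{n+1} = (1 + 7/13z)y_n
  so R(z) = (1 + 7/13z)/(1 − 6/13z).

Boundary: |R(x)|=1, x<0.
x=-0.53: |R|=0.5742
R=−1: 1+7/13x = −1+6/13x ⇒ -1/13x=2 ⇒ x=2/(-1/13)=-26.0000
Confirm numerically:
  x=-24.484: |R|=0.99052 <1
  x=-20.778: |R|=0.96207 <1
  x=-18.689: |R|=0.94157 <1
  x=-12.605: |R|=0.84887 <1
  x=-26.568: |R|=1.00329 >1
  x=-26.052: |R|=1.00031 >1
So |R|<1 on (-26.0000, 0).

(-26.0000, 0).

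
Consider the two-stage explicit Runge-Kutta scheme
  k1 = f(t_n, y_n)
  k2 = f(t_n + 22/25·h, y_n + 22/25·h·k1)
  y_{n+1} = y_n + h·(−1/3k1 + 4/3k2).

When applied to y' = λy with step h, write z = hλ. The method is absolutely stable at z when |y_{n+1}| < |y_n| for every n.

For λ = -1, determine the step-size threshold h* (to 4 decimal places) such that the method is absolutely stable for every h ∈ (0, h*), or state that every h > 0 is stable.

(-0.8523,0); λ=-1 ⇒ h* = (75/88)/1 = 0.8523.

Test eqn y'=λy, z=hλ:
  k1=λy_n ⇒ h·k1=z·y_n;  k2=λ(1+22/25z)y_n ⇒ h·k2=z(1+22/25z)y_n
  y_{n+1}/y_n = 1 − 1/3z + 4/3z(1+22/25z) = 1 + z + 88/75z²
  R(z) = 1 + z + 88/75z².

Find x<0 with |R(x)|<1.
x=-0.43: |R|=0.7869
R=1: x+88/75x²=0 ⇒ x=−75/88=-0.8523; min R=1−1/(4·88/75)=0.7869>−1
Confirm numerically:
  x=-0.770: |R|=0.92567 <1
  x=-0.674: |R|=0.85902 <1
  x=-0.445: |R|=0.78735 <1
  x=-0.358: |R|=0.79238 <1
  x=-1.424: |R|=1.95526 >1
  x=-1.215: |R|=1.51710 >1
  x=-1.106: |R|=1.32926 >1
So |R|<1 on (-0.8523, 0).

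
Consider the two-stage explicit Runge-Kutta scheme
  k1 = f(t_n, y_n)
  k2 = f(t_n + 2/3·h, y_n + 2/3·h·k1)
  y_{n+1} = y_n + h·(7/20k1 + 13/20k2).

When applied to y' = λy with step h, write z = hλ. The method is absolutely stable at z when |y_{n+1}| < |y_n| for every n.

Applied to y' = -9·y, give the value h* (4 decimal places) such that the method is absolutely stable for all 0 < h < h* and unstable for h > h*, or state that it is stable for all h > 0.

(-2.3077,0); λ=-9 ⇒ h* = (30/13)/9 = 0.2564.

Set f=λy, z=hλ:
  k1=λy_n ⇒ h·k1=z·y_n;  k2=λ(1+2/3z)y_n ⇒ h·k2=z(1+2/3z)y_n
  y_{n+1}/y_n = 1 + 7/20z + 13/20z(1+2/3z) = 1 + z + 13/30z²
  ⇒ R(z) = 1 + z + 13/30z².

Boundary: |R(x)|=1, x<0.
x=-1.66: |R|=0.5341
R=1: x+13/30x²=0 ⇒ x=−30/13=-2.3077; min R=1−1/(4·13/30)=0.4231>−1
Confirm numerically:
  x=-1.859: |R|=0.63855 <1
  x=-1.770: |R|=0.58759 <1
  x=-1.177: |R|=0.42331 <1
  x=-2.727: |R|=1.49550 >1
  x=-2.685: |R|=1.43900 >1
So |R|<1 on (-2.3077, 0).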